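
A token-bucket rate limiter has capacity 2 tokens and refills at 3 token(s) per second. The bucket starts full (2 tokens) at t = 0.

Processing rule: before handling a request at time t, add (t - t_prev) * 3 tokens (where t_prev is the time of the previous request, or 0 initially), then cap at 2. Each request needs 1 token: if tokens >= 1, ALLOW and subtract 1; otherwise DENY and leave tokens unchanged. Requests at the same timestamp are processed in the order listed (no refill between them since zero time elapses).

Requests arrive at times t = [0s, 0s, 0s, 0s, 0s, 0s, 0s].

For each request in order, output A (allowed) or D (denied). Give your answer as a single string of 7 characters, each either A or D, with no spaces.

Answer: AADDDDD

Derivation:
Simulating step by step:
  req#1 t=0s: ALLOW
  req#2 t=0s: ALLOW
  req#3 t=0s: DENY
  req#4 t=0s: DENY
  req#5 t=0s: DENY
  req#6 t=0s: DENY
  req#7 t=0s: DENY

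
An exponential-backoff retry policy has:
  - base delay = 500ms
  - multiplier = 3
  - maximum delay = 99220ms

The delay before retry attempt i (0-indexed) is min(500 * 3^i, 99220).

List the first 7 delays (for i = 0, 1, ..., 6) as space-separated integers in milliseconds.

Computing each delay:
  i=0: min(500*3^0, 99220) = 500
  i=1: min(500*3^1, 99220) = 1500
  i=2: min(500*3^2, 99220) = 4500
  i=3: min(500*3^3, 99220) = 13500
  i=4: min(500*3^4, 99220) = 40500
  i=5: min(500*3^5, 99220) = 99220
  i=6: min(500*3^6, 99220) = 99220

Answer: 500 1500 4500 13500 40500 99220 99220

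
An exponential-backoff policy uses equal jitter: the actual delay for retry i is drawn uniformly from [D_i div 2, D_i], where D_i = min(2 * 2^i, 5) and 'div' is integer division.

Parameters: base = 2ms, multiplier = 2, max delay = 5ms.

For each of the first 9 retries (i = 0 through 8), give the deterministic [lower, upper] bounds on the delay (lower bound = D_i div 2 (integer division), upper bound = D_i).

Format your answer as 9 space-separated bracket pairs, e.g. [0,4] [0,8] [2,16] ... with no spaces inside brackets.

Computing bounds per retry:
  i=0: D_i=min(2*2^0,5)=2, bounds=[1,2]
  i=1: D_i=min(2*2^1,5)=4, bounds=[2,4]
  i=2: D_i=min(2*2^2,5)=5, bounds=[2,5]
  i=3: D_i=min(2*2^3,5)=5, bounds=[2,5]
  i=4: D_i=min(2*2^4,5)=5, bounds=[2,5]
  i=5: D_i=min(2*2^5,5)=5, bounds=[2,5]
  i=6: D_i=min(2*2^6,5)=5, bounds=[2,5]
  i=7: D_i=min(2*2^7,5)=5, bounds=[2,5]
  i=8: D_i=min(2*2^8,5)=5, bounds=[2,5]

Answer: [1,2] [2,4] [2,5] [2,5] [2,5] [2,5] [2,5] [2,5] [2,5]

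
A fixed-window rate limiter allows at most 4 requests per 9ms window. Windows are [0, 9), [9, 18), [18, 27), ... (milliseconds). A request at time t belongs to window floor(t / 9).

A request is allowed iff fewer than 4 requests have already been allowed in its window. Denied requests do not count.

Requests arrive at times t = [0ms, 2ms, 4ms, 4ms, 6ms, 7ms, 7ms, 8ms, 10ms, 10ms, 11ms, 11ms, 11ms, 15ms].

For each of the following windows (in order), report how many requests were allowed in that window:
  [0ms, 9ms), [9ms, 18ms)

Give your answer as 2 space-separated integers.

Processing requests:
  req#1 t=0ms (window 0): ALLOW
  req#2 t=2ms (window 0): ALLOW
  req#3 t=4ms (window 0): ALLOW
  req#4 t=4ms (window 0): ALLOW
  req#5 t=6ms (window 0): DENY
  req#6 t=7ms (window 0): DENY
  req#7 t=7ms (window 0): DENY
  req#8 t=8ms (window 0): DENY
  req#9 t=10ms (window 1): ALLOW
  req#10 t=10ms (window 1): ALLOW
  req#11 t=11ms (window 1): ALLOW
  req#12 t=11ms (window 1): ALLOW
  req#13 t=11ms (window 1): DENY
  req#14 t=15ms (window 1): DENY

Allowed counts by window: 4 4

Answer: 4 4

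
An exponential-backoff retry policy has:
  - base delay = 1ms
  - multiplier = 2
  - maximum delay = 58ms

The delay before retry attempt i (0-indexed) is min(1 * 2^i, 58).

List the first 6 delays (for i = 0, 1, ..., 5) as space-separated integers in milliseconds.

Computing each delay:
  i=0: min(1*2^0, 58) = 1
  i=1: min(1*2^1, 58) = 2
  i=2: min(1*2^2, 58) = 4
  i=3: min(1*2^3, 58) = 8
  i=4: min(1*2^4, 58) = 16
  i=5: min(1*2^5, 58) = 32

Answer: 1 2 4 8 16 32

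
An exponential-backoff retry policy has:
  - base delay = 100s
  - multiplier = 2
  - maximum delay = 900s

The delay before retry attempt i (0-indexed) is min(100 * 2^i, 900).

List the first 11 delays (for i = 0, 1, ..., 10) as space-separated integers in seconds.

Computing each delay:
  i=0: min(100*2^0, 900) = 100
  i=1: min(100*2^1, 900) = 200
  i=2: min(100*2^2, 900) = 400
  i=3: min(100*2^3, 900) = 800
  i=4: min(100*2^4, 900) = 900
  i=5: min(100*2^5, 900) = 900
  i=6: min(100*2^6, 900) = 900
  i=7: min(100*2^7, 900) = 900
  i=8: min(100*2^8, 900) = 900
  i=9: min(100*2^9, 900) = 900
  i=10: min(100*2^10, 900) = 900

Answer: 100 200 400 800 900 900 900 900 900 900 900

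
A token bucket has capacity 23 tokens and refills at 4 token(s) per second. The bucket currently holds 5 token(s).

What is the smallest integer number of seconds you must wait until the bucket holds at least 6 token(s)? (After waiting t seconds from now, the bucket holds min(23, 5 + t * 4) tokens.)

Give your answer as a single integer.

Answer: 1

Derivation:
Need 5 + t * 4 >= 6, so t >= 1/4.
Smallest integer t = ceil(1/4) = 1.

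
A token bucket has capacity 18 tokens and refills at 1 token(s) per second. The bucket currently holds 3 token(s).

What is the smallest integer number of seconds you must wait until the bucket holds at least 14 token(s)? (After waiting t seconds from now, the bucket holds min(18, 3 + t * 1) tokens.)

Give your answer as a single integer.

Need 3 + t * 1 >= 14, so t >= 11/1.
Smallest integer t = ceil(11/1) = 11.

Answer: 11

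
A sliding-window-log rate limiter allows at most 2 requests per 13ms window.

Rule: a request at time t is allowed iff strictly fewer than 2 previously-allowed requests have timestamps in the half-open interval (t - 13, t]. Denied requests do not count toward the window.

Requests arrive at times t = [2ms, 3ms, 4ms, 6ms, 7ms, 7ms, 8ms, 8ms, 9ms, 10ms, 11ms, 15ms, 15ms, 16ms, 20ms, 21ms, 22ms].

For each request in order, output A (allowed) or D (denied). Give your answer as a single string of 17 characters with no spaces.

Answer: AADDDDDDDDDADADDD

Derivation:
Tracking allowed requests in the window:
  req#1 t=2ms: ALLOW
  req#2 t=3ms: ALLOW
  req#3 t=4ms: DENY
  req#4 t=6ms: DENY
  req#5 t=7ms: DENY
  req#6 t=7ms: DENY
  req#7 t=8ms: DENY
  req#8 t=8ms: DENY
  req#9 t=9ms: DENY
  req#10 t=10ms: DENY
  req#11 t=11ms: DENY
  req#12 t=15ms: ALLOW
  req#13 t=15ms: DENY
  req#14 t=16ms: ALLOW
  req#15 t=20ms: DENY
  req#16 t=21ms: DENY
  req#17 t=22ms: DENY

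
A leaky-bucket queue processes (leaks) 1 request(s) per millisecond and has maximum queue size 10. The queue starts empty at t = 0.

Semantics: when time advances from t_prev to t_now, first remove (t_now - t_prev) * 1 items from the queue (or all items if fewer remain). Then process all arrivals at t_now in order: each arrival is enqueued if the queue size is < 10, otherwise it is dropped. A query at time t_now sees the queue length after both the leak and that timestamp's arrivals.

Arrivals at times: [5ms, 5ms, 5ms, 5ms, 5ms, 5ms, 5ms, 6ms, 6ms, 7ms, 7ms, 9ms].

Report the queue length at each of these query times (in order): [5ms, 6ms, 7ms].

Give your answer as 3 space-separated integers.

Queue lengths at query times:
  query t=5ms: backlog = 7
  query t=6ms: backlog = 8
  query t=7ms: backlog = 9

Answer: 7 8 9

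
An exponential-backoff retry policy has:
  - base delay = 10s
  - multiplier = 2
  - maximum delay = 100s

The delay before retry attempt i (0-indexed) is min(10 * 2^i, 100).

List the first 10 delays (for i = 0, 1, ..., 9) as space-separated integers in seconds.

Answer: 10 20 40 80 100 100 100 100 100 100

Derivation:
Computing each delay:
  i=0: min(10*2^0, 100) = 10
  i=1: min(10*2^1, 100) = 20
  i=2: min(10*2^2, 100) = 40
  i=3: min(10*2^3, 100) = 80
  i=4: min(10*2^4, 100) = 100
  i=5: min(10*2^5, 100) = 100
  i=6: min(10*2^6, 100) = 100
  i=7: min(10*2^7, 100) = 100
  i=8: min(10*2^8, 100) = 100
  i=9: min(10*2^9, 100) = 100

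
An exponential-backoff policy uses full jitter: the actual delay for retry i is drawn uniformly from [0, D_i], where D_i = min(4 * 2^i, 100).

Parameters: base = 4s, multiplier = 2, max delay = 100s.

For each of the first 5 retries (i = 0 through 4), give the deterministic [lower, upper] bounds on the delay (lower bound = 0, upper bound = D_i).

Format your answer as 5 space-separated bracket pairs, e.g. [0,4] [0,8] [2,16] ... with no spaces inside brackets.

Answer: [0,4] [0,8] [0,16] [0,32] [0,64]

Derivation:
Computing bounds per retry:
  i=0: D_i=min(4*2^0,100)=4, bounds=[0,4]
  i=1: D_i=min(4*2^1,100)=8, bounds=[0,8]
  i=2: D_i=min(4*2^2,100)=16, bounds=[0,16]
  i=3: D_i=min(4*2^3,100)=32, bounds=[0,32]
  i=4: D_i=min(4*2^4,100)=64, bounds=[0,64]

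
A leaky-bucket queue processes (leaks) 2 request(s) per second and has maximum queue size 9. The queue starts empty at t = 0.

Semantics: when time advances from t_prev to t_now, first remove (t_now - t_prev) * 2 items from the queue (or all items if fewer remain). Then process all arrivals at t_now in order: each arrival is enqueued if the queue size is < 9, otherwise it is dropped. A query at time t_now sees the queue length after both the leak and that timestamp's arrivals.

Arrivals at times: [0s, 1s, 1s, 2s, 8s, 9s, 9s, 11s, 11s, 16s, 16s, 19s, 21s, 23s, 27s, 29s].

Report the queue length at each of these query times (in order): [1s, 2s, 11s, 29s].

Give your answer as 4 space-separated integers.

Answer: 2 1 2 1

Derivation:
Queue lengths at query times:
  query t=1s: backlog = 2
  query t=2s: backlog = 1
  query t=11s: backlog = 2
  query t=29s: backlog = 1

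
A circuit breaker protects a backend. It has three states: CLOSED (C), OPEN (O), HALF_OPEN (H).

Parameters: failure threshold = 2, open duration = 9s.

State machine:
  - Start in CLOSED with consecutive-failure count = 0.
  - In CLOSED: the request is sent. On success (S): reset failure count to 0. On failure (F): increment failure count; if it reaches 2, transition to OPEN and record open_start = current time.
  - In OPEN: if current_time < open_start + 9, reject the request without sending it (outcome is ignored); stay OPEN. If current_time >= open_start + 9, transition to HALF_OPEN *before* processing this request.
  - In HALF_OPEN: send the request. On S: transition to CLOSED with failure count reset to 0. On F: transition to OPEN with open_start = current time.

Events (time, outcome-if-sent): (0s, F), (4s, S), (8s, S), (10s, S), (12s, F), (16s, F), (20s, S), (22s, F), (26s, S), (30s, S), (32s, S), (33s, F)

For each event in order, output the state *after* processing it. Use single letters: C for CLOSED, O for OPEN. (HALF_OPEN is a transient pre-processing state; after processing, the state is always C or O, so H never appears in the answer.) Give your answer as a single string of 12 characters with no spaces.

State after each event:
  event#1 t=0s outcome=F: state=CLOSED
  event#2 t=4s outcome=S: state=CLOSED
  event#3 t=8s outcome=S: state=CLOSED
  event#4 t=10s outcome=S: state=CLOSED
  event#5 t=12s outcome=F: state=CLOSED
  event#6 t=16s outcome=F: state=OPEN
  event#7 t=20s outcome=S: state=OPEN
  event#8 t=22s outcome=F: state=OPEN
  event#9 t=26s outcome=S: state=CLOSED
  event#10 t=30s outcome=S: state=CLOSED
  event#11 t=32s outcome=S: state=CLOSED
  event#12 t=33s outcome=F: state=CLOSED

Answer: CCCCCOOOCCCC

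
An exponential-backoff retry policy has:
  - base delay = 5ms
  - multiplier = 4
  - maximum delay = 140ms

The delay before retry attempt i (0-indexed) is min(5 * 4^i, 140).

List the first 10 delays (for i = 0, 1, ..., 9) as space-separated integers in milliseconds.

Computing each delay:
  i=0: min(5*4^0, 140) = 5
  i=1: min(5*4^1, 140) = 20
  i=2: min(5*4^2, 140) = 80
  i=3: min(5*4^3, 140) = 140
  i=4: min(5*4^4, 140) = 140
  i=5: min(5*4^5, 140) = 140
  i=6: min(5*4^6, 140) = 140
  i=7: min(5*4^7, 140) = 140
  i=8: min(5*4^8, 140) = 140
  i=9: min(5*4^9, 140) = 140

Answer: 5 20 80 140 140 140 140 140 140 140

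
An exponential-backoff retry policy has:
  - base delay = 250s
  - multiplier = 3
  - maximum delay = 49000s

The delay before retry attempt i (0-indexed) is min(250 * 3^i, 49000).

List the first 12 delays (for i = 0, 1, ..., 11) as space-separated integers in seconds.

Computing each delay:
  i=0: min(250*3^0, 49000) = 250
  i=1: min(250*3^1, 49000) = 750
  i=2: min(250*3^2, 49000) = 2250
  i=3: min(250*3^3, 49000) = 6750
  i=4: min(250*3^4, 49000) = 20250
  i=5: min(250*3^5, 49000) = 49000
  i=6: min(250*3^6, 49000) = 49000
  i=7: min(250*3^7, 49000) = 49000
  i=8: min(250*3^8, 49000) = 49000
  i=9: min(250*3^9, 49000) = 49000
  i=10: min(250*3^10, 49000) = 49000
  i=11: min(250*3^11, 49000) = 49000

Answer: 250 750 2250 6750 20250 49000 49000 49000 49000 49000 49000 49000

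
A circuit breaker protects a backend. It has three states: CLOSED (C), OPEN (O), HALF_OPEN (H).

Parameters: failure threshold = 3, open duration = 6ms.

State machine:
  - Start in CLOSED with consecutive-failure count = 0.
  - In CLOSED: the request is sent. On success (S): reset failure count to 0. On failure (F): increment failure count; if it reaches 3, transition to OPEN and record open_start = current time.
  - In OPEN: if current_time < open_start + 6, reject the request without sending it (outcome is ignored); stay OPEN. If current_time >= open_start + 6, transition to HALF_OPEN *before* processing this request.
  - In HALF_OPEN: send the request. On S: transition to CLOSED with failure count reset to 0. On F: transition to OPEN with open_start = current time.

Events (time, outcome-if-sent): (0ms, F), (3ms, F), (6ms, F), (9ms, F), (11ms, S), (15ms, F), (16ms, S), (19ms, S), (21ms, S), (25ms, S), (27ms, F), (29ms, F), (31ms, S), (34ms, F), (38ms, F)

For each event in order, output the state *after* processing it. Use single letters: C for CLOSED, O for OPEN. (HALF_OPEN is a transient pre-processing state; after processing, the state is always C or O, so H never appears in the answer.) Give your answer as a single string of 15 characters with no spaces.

State after each event:
  event#1 t=0ms outcome=F: state=CLOSED
  event#2 t=3ms outcome=F: state=CLOSED
  event#3 t=6ms outcome=F: state=OPEN
  event#4 t=9ms outcome=F: state=OPEN
  event#5 t=11ms outcome=S: state=OPEN
  event#6 t=15ms outcome=F: state=OPEN
  event#7 t=16ms outcome=S: state=OPEN
  event#8 t=19ms outcome=S: state=OPEN
  event#9 t=21ms outcome=S: state=CLOSED
  event#10 t=25ms outcome=S: state=CLOSED
  event#11 t=27ms outcome=F: state=CLOSED
  event#12 t=29ms outcome=F: state=CLOSED
  event#13 t=31ms outcome=S: state=CLOSED
  event#14 t=34ms outcome=F: state=CLOSED
  event#15 t=38ms outcome=F: state=CLOSED

Answer: CCOOOOOOCCCCCCC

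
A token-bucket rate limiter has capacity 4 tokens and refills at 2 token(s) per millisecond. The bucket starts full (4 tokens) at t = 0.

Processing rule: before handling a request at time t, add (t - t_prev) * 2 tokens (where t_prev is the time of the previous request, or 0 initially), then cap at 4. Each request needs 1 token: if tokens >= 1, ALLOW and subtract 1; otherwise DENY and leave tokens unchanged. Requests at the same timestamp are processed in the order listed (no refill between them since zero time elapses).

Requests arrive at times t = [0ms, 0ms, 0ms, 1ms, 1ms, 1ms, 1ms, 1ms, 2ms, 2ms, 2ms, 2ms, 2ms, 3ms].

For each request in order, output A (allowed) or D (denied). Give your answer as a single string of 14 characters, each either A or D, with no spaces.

Answer: AAAAAADDAADDDA

Derivation:
Simulating step by step:
  req#1 t=0ms: ALLOW
  req#2 t=0ms: ALLOW
  req#3 t=0ms: ALLOW
  req#4 t=1ms: ALLOW
  req#5 t=1ms: ALLOW
  req#6 t=1ms: ALLOW
  req#7 t=1ms: DENY
  req#8 t=1ms: DENY
  req#9 t=2ms: ALLOW
  req#10 t=2ms: ALLOW
  req#11 t=2ms: DENY
  req#12 t=2ms: DENY
  req#13 t=2ms: DENY
  req#14 t=3ms: ALLOW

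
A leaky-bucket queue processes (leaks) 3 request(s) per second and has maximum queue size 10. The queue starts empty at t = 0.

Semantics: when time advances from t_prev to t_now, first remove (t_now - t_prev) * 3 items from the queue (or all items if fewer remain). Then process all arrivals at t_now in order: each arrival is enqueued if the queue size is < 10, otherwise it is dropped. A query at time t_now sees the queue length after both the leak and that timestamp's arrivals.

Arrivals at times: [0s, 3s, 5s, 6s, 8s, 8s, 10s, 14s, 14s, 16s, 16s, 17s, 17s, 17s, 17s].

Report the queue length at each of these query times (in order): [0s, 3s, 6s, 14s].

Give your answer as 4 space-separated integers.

Queue lengths at query times:
  query t=0s: backlog = 1
  query t=3s: backlog = 1
  query t=6s: backlog = 1
  query t=14s: backlog = 2

Answer: 1 1 1 2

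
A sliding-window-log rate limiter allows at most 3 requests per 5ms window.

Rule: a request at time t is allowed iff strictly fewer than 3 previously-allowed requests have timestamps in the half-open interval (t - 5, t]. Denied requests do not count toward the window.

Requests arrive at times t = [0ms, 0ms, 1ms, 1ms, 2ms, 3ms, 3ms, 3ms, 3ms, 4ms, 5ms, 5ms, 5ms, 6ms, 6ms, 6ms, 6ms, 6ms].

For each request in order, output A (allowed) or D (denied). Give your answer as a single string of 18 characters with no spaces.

Answer: AAADDDDDDDAADADDDD

Derivation:
Tracking allowed requests in the window:
  req#1 t=0ms: ALLOW
  req#2 t=0ms: ALLOW
  req#3 t=1ms: ALLOW
  req#4 t=1ms: DENY
  req#5 t=2ms: DENY
  req#6 t=3ms: DENY
  req#7 t=3ms: DENY
  req#8 t=3ms: DENY
  req#9 t=3ms: DENY
  req#10 t=4ms: DENY
  req#11 t=5ms: ALLOW
  req#12 t=5ms: ALLOW
  req#13 t=5ms: DENY
  req#14 t=6ms: ALLOW
  req#15 t=6ms: DENY
  req#16 t=6ms: DENY
  req#17 t=6ms: DENY
  req#18 t=6ms: DENY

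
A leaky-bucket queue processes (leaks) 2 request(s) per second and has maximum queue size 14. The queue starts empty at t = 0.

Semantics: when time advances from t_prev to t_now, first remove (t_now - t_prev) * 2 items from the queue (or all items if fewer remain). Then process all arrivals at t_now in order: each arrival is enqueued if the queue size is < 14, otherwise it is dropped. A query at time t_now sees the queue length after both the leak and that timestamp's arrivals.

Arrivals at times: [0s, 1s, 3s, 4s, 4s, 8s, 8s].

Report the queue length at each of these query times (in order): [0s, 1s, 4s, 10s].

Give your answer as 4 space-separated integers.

Answer: 1 1 2 0

Derivation:
Queue lengths at query times:
  query t=0s: backlog = 1
  query t=1s: backlog = 1
  query t=4s: backlog = 2
  query t=10s: backlog = 0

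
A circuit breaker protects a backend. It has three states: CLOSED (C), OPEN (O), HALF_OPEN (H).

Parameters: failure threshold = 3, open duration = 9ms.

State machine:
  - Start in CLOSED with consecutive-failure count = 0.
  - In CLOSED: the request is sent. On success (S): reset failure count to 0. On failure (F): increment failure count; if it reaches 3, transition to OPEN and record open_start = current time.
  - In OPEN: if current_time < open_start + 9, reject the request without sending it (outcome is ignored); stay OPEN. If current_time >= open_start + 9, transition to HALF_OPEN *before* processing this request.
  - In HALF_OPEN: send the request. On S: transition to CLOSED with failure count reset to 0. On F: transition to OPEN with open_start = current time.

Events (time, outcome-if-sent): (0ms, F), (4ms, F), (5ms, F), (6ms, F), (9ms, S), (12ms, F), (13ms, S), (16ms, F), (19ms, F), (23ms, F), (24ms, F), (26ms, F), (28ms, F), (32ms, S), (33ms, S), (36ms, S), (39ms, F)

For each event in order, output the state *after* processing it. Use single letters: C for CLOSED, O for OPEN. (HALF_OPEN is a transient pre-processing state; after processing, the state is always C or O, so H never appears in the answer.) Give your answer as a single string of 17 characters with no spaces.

State after each event:
  event#1 t=0ms outcome=F: state=CLOSED
  event#2 t=4ms outcome=F: state=CLOSED
  event#3 t=5ms outcome=F: state=OPEN
  event#4 t=6ms outcome=F: state=OPEN
  event#5 t=9ms outcome=S: state=OPEN
  event#6 t=12ms outcome=F: state=OPEN
  event#7 t=13ms outcome=S: state=OPEN
  event#8 t=16ms outcome=F: state=OPEN
  event#9 t=19ms outcome=F: state=OPEN
  event#10 t=23ms outcome=F: state=OPEN
  event#11 t=24ms outcome=F: state=OPEN
  event#12 t=26ms outcome=F: state=OPEN
  event#13 t=28ms outcome=F: state=OPEN
  event#14 t=32ms outcome=S: state=OPEN
  event#15 t=33ms outcome=S: state=OPEN
  event#16 t=36ms outcome=S: state=CLOSED
  event#17 t=39ms outcome=F: state=CLOSED

Answer: CCOOOOOOOOOOOOOCC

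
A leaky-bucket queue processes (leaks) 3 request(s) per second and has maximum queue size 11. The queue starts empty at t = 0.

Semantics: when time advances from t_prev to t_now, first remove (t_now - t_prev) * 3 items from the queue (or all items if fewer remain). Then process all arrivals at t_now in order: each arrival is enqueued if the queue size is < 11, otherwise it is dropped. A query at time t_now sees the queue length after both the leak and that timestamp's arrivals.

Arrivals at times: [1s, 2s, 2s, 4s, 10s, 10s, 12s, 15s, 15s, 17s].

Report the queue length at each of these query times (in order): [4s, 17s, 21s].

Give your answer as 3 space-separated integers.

Answer: 1 1 0

Derivation:
Queue lengths at query times:
  query t=4s: backlog = 1
  query t=17s: backlog = 1
  query t=21s: backlog = 0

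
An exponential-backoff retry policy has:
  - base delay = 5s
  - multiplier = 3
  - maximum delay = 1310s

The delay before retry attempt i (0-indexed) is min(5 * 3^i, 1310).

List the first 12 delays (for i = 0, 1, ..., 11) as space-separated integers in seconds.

Computing each delay:
  i=0: min(5*3^0, 1310) = 5
  i=1: min(5*3^1, 1310) = 15
  i=2: min(5*3^2, 1310) = 45
  i=3: min(5*3^3, 1310) = 135
  i=4: min(5*3^4, 1310) = 405
  i=5: min(5*3^5, 1310) = 1215
  i=6: min(5*3^6, 1310) = 1310
  i=7: min(5*3^7, 1310) = 1310
  i=8: min(5*3^8, 1310) = 1310
  i=9: min(5*3^9, 1310) = 1310
  i=10: min(5*3^10, 1310) = 1310
  i=11: min(5*3^11, 1310) = 1310

Answer: 5 15 45 135 405 1215 1310 1310 1310 1310 1310 1310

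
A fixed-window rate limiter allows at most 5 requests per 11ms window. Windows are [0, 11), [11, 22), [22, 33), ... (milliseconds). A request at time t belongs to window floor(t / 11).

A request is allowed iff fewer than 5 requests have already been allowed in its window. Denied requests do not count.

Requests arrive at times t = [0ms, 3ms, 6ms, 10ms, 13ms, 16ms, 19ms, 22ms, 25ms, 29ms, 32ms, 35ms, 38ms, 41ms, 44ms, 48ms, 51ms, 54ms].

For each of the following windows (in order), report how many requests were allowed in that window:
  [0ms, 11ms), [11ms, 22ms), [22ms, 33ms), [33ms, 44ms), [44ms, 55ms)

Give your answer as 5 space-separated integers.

Processing requests:
  req#1 t=0ms (window 0): ALLOW
  req#2 t=3ms (window 0): ALLOW
  req#3 t=6ms (window 0): ALLOW
  req#4 t=10ms (window 0): ALLOW
  req#5 t=13ms (window 1): ALLOW
  req#6 t=16ms (window 1): ALLOW
  req#7 t=19ms (window 1): ALLOW
  req#8 t=22ms (window 2): ALLOW
  req#9 t=25ms (window 2): ALLOW
  req#10 t=29ms (window 2): ALLOW
  req#11 t=32ms (window 2): ALLOW
  req#12 t=35ms (window 3): ALLOW
  req#13 t=38ms (window 3): ALLOW
  req#14 t=41ms (window 3): ALLOW
  req#15 t=44ms (window 4): ALLOW
  req#16 t=48ms (window 4): ALLOW
  req#17 t=51ms (window 4): ALLOW
  req#18 t=54ms (window 4): ALLOW

Allowed counts by window: 4 3 4 3 4

Answer: 4 3 4 3 4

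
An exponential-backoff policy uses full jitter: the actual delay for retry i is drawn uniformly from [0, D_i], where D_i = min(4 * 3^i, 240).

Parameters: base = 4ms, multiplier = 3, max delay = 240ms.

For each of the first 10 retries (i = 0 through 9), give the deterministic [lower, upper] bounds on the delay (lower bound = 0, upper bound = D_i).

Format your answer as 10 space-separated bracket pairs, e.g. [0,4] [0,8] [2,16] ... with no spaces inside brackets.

Answer: [0,4] [0,12] [0,36] [0,108] [0,240] [0,240] [0,240] [0,240] [0,240] [0,240]

Derivation:
Computing bounds per retry:
  i=0: D_i=min(4*3^0,240)=4, bounds=[0,4]
  i=1: D_i=min(4*3^1,240)=12, bounds=[0,12]
  i=2: D_i=min(4*3^2,240)=36, bounds=[0,36]
  i=3: D_i=min(4*3^3,240)=108, bounds=[0,108]
  i=4: D_i=min(4*3^4,240)=240, bounds=[0,240]
  i=5: D_i=min(4*3^5,240)=240, bounds=[0,240]
  i=6: D_i=min(4*3^6,240)=240, bounds=[0,240]
  i=7: D_i=min(4*3^7,240)=240, bounds=[0,240]
  i=8: D_i=min(4*3^8,240)=240, bounds=[0,240]
  i=9: D_i=min(4*3^9,240)=240, bounds=[0,240]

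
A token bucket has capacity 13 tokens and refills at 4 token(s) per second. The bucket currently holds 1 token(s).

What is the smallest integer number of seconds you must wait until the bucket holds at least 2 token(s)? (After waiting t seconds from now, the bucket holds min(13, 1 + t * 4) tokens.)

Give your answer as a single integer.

Need 1 + t * 4 >= 2, so t >= 1/4.
Smallest integer t = ceil(1/4) = 1.

Answer: 1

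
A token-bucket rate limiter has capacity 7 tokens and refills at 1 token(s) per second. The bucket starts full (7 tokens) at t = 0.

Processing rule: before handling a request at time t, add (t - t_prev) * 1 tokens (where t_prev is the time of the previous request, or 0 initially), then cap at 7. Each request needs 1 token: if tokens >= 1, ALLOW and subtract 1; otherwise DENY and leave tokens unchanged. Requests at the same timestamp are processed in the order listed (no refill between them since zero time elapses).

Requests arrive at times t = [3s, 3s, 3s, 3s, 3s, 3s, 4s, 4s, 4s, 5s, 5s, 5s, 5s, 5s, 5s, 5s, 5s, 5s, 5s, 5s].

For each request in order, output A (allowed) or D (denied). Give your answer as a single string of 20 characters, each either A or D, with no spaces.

Answer: AAAAAAAADADDDDDDDDDD

Derivation:
Simulating step by step:
  req#1 t=3s: ALLOW
  req#2 t=3s: ALLOW
  req#3 t=3s: ALLOW
  req#4 t=3s: ALLOW
  req#5 t=3s: ALLOW
  req#6 t=3s: ALLOW
  req#7 t=4s: ALLOW
  req#8 t=4s: ALLOW
  req#9 t=4s: DENY
  req#10 t=5s: ALLOW
  req#11 t=5s: DENY
  req#12 t=5s: DENY
  req#13 t=5s: DENY
  req#14 t=5s: DENY
  req#15 t=5s: DENY
  req#16 t=5s: DENY
  req#17 t=5s: DENY
  req#18 t=5s: DENY
  req#19 t=5s: DENY
  req#20 t=5s: DENY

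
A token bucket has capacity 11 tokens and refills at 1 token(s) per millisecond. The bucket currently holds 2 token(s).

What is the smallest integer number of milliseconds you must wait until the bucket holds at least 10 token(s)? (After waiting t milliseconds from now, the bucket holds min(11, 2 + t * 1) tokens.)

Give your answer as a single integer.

Answer: 8

Derivation:
Need 2 + t * 1 >= 10, so t >= 8/1.
Smallest integer t = ceil(8/1) = 8.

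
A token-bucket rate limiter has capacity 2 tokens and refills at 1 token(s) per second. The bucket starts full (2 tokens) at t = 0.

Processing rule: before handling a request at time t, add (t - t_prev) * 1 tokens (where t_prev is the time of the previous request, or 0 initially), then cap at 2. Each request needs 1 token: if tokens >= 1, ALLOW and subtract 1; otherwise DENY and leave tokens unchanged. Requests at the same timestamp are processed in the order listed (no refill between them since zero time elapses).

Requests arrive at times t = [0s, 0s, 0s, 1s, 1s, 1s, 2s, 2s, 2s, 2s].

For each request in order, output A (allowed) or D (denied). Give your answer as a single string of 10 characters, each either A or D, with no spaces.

Simulating step by step:
  req#1 t=0s: ALLOW
  req#2 t=0s: ALLOW
  req#3 t=0s: DENY
  req#4 t=1s: ALLOW
  req#5 t=1s: DENY
  req#6 t=1s: DENY
  req#7 t=2s: ALLOW
  req#8 t=2s: DENY
  req#9 t=2s: DENY
  req#10 t=2s: DENY

Answer: AADADDADDD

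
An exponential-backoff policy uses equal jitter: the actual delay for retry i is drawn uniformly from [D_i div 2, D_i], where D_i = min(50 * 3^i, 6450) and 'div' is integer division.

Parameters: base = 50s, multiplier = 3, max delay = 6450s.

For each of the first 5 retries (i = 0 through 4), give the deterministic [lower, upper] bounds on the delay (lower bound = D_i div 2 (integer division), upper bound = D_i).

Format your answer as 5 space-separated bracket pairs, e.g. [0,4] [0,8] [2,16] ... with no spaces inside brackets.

Answer: [25,50] [75,150] [225,450] [675,1350] [2025,4050]

Derivation:
Computing bounds per retry:
  i=0: D_i=min(50*3^0,6450)=50, bounds=[25,50]
  i=1: D_i=min(50*3^1,6450)=150, bounds=[75,150]
  i=2: D_i=min(50*3^2,6450)=450, bounds=[225,450]
  i=3: D_i=min(50*3^3,6450)=1350, bounds=[675,1350]
  i=4: D_i=min(50*3^4,6450)=4050, bounds=[2025,4050]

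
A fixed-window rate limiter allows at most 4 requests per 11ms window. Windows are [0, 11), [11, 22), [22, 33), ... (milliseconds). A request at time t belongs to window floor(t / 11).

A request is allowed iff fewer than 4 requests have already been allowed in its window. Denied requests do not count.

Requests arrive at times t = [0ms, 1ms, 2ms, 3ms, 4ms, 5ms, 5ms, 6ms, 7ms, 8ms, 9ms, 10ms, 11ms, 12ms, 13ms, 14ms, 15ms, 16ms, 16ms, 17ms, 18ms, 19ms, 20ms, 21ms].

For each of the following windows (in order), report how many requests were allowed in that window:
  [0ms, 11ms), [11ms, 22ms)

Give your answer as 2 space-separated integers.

Processing requests:
  req#1 t=0ms (window 0): ALLOW
  req#2 t=1ms (window 0): ALLOW
  req#3 t=2ms (window 0): ALLOW
  req#4 t=3ms (window 0): ALLOW
  req#5 t=4ms (window 0): DENY
  req#6 t=5ms (window 0): DENY
  req#7 t=5ms (window 0): DENY
  req#8 t=6ms (window 0): DENY
  req#9 t=7ms (window 0): DENY
  req#10 t=8ms (window 0): DENY
  req#11 t=9ms (window 0): DENY
  req#12 t=10ms (window 0): DENY
  req#13 t=11ms (window 1): ALLOW
  req#14 t=12ms (window 1): ALLOW
  req#15 t=13ms (window 1): ALLOW
  req#16 t=14ms (window 1): ALLOW
  req#17 t=15ms (window 1): DENY
  req#18 t=16ms (window 1): DENY
  req#19 t=16ms (window 1): DENY
  req#20 t=17ms (window 1): DENY
  req#21 t=18ms (window 1): DENY
  req#22 t=19ms (window 1): DENY
  req#23 t=20ms (window 1): DENY
  req#24 t=21ms (window 1): DENY

Allowed counts by window: 4 4

Answer: 4 4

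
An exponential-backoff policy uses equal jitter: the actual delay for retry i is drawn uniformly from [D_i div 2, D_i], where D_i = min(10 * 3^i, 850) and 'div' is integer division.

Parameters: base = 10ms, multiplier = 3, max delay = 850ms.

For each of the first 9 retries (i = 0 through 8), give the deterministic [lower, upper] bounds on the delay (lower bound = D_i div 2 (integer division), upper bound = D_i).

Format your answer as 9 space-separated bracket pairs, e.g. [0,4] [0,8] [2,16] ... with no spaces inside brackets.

Computing bounds per retry:
  i=0: D_i=min(10*3^0,850)=10, bounds=[5,10]
  i=1: D_i=min(10*3^1,850)=30, bounds=[15,30]
  i=2: D_i=min(10*3^2,850)=90, bounds=[45,90]
  i=3: D_i=min(10*3^3,850)=270, bounds=[135,270]
  i=4: D_i=min(10*3^4,850)=810, bounds=[405,810]
  i=5: D_i=min(10*3^5,850)=850, bounds=[425,850]
  i=6: D_i=min(10*3^6,850)=850, bounds=[425,850]
  i=7: D_i=min(10*3^7,850)=850, bounds=[425,850]
  i=8: D_i=min(10*3^8,850)=850, bounds=[425,850]

Answer: [5,10] [15,30] [45,90] [135,270] [405,810] [425,850] [425,850] [425,850] [425,850]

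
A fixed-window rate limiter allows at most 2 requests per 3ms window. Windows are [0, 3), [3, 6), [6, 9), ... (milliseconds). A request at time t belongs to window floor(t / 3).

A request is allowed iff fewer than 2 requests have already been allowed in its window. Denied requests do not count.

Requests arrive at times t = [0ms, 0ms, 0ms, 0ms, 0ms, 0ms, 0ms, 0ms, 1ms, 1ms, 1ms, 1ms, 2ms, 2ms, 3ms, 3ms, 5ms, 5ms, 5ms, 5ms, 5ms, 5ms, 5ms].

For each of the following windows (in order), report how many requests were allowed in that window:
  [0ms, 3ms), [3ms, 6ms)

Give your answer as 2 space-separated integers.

Answer: 2 2

Derivation:
Processing requests:
  req#1 t=0ms (window 0): ALLOW
  req#2 t=0ms (window 0): ALLOW
  req#3 t=0ms (window 0): DENY
  req#4 t=0ms (window 0): DENY
  req#5 t=0ms (window 0): DENY
  req#6 t=0ms (window 0): DENY
  req#7 t=0ms (window 0): DENY
  req#8 t=0ms (window 0): DENY
  req#9 t=1ms (window 0): DENY
  req#10 t=1ms (window 0): DENY
  req#11 t=1ms (window 0): DENY
  req#12 t=1ms (window 0): DENY
  req#13 t=2ms (window 0): DENY
  req#14 t=2ms (window 0): DENY
  req#15 t=3ms (window 1): ALLOW
  req#16 t=3ms (window 1): ALLOW
  req#17 t=5ms (window 1): DENY
  req#18 t=5ms (window 1): DENY
  req#19 t=5ms (window 1): DENY
  req#20 t=5ms (window 1): DENY
  req#21 t=5ms (window 1): DENY
  req#22 t=5ms (window 1): DENY
  req#23 t=5ms (window 1): DENY

Allowed counts by window: 2 2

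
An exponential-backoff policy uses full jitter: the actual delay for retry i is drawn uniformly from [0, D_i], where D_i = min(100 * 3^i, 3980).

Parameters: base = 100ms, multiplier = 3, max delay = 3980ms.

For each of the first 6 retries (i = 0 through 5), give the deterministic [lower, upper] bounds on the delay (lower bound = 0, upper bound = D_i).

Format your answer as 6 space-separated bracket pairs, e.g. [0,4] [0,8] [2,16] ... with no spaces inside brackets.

Computing bounds per retry:
  i=0: D_i=min(100*3^0,3980)=100, bounds=[0,100]
  i=1: D_i=min(100*3^1,3980)=300, bounds=[0,300]
  i=2: D_i=min(100*3^2,3980)=900, bounds=[0,900]
  i=3: D_i=min(100*3^3,3980)=2700, bounds=[0,2700]
  i=4: D_i=min(100*3^4,3980)=3980, bounds=[0,3980]
  i=5: D_i=min(100*3^5,3980)=3980, bounds=[0,3980]

Answer: [0,100] [0,300] [0,900] [0,2700] [0,3980] [0,3980]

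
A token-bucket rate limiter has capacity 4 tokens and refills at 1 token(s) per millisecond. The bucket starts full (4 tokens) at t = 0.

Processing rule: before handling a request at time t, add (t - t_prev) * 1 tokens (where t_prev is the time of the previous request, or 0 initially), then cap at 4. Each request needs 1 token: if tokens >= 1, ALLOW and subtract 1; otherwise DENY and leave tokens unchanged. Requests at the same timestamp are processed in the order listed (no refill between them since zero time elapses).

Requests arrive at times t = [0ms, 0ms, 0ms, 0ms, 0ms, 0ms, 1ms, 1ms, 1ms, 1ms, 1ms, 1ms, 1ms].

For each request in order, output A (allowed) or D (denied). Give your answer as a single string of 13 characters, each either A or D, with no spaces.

Answer: AAAADDADDDDDD

Derivation:
Simulating step by step:
  req#1 t=0ms: ALLOW
  req#2 t=0ms: ALLOW
  req#3 t=0ms: ALLOW
  req#4 t=0ms: ALLOW
  req#5 t=0ms: DENY
  req#6 t=0ms: DENY
  req#7 t=1ms: ALLOW
  req#8 t=1ms: DENY
  req#9 t=1ms: DENY
  req#10 t=1ms: DENY
  req#11 t=1ms: DENY
  req#12 t=1ms: DENY
  req#13 t=1ms: DENY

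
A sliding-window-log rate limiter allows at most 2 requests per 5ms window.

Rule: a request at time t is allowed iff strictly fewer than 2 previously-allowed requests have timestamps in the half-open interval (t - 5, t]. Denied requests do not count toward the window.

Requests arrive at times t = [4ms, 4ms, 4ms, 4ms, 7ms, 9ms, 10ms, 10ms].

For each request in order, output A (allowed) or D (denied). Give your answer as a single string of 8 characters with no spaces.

Answer: AADDDAAD

Derivation:
Tracking allowed requests in the window:
  req#1 t=4ms: ALLOW
  req#2 t=4ms: ALLOW
  req#3 t=4ms: DENY
  req#4 t=4ms: DENY
  req#5 t=7ms: DENY
  req#6 t=9ms: ALLOW
  req#7 t=10ms: ALLOW
  req#8 t=10ms: DENY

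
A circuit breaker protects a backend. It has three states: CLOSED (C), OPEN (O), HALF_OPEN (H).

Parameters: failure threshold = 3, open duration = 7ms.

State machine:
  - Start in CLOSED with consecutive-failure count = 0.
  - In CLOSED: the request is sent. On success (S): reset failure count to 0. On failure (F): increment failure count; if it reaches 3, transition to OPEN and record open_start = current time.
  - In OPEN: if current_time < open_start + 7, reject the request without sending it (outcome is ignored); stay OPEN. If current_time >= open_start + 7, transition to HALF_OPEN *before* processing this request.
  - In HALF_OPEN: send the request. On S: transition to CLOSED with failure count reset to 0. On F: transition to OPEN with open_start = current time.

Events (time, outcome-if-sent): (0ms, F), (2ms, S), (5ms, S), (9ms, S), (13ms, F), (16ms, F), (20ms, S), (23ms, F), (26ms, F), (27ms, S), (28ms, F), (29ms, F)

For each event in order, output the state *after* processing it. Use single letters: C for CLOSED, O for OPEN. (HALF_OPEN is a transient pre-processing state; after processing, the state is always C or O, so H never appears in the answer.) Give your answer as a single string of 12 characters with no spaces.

Answer: CCCCCCCCCCCC

Derivation:
State after each event:
  event#1 t=0ms outcome=F: state=CLOSED
  event#2 t=2ms outcome=S: state=CLOSED
  event#3 t=5ms outcome=S: state=CLOSED
  event#4 t=9ms outcome=S: state=CLOSED
  event#5 t=13ms outcome=F: state=CLOSED
  event#6 t=16ms outcome=F: state=CLOSED
  event#7 t=20ms outcome=S: state=CLOSED
  event#8 t=23ms outcome=F: state=CLOSED
  event#9 t=26ms outcome=F: state=CLOSED
  event#10 t=27ms outcome=S: state=CLOSED
  event#11 t=28ms outcome=F: state=CLOSED
  event#12 t=29ms outcome=F: state=CLOSED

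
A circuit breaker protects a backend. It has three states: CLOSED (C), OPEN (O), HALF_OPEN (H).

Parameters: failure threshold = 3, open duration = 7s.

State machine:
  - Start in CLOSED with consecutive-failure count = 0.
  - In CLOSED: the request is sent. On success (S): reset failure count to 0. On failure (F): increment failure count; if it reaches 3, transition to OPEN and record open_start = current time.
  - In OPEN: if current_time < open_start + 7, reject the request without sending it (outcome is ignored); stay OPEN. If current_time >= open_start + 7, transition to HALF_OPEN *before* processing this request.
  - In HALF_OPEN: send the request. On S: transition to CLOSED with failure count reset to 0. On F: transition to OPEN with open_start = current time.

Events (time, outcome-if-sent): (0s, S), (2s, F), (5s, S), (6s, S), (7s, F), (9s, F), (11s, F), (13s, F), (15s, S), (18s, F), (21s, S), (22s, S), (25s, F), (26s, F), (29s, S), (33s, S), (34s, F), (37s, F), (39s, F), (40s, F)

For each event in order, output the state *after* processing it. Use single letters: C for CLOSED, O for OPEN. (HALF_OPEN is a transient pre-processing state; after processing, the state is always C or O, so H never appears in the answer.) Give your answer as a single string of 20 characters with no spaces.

State after each event:
  event#1 t=0s outcome=S: state=CLOSED
  event#2 t=2s outcome=F: state=CLOSED
  event#3 t=5s outcome=S: state=CLOSED
  event#4 t=6s outcome=S: state=CLOSED
  event#5 t=7s outcome=F: state=CLOSED
  event#6 t=9s outcome=F: state=CLOSED
  event#7 t=11s outcome=F: state=OPEN
  event#8 t=13s outcome=F: state=OPEN
  event#9 t=15s outcome=S: state=OPEN
  event#10 t=18s outcome=F: state=OPEN
  event#11 t=21s outcome=S: state=OPEN
  event#12 t=22s outcome=S: state=OPEN
  event#13 t=25s outcome=F: state=OPEN
  event#14 t=26s outcome=F: state=OPEN
  event#15 t=29s outcome=S: state=OPEN
  event#16 t=33s outcome=S: state=CLOSED
  event#17 t=34s outcome=F: state=CLOSED
  event#18 t=37s outcome=F: state=CLOSED
  event#19 t=39s outcome=F: state=OPEN
  event#20 t=40s outcome=F: state=OPEN

Answer: CCCCCCOOOOOOOOOCCCOO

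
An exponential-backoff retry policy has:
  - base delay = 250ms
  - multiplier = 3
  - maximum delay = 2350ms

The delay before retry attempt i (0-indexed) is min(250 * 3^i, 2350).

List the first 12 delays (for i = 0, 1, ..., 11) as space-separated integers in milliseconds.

Answer: 250 750 2250 2350 2350 2350 2350 2350 2350 2350 2350 2350

Derivation:
Computing each delay:
  i=0: min(250*3^0, 2350) = 250
  i=1: min(250*3^1, 2350) = 750
  i=2: min(250*3^2, 2350) = 2250
  i=3: min(250*3^3, 2350) = 2350
  i=4: min(250*3^4, 2350) = 2350
  i=5: min(250*3^5, 2350) = 2350
  i=6: min(250*3^6, 2350) = 2350
  i=7: min(250*3^7, 2350) = 2350
  i=8: min(250*3^8, 2350) = 2350
  i=9: min(250*3^9, 2350) = 2350
  i=10: min(250*3^10, 2350) = 2350
  i=11: min(250*3^11, 2350) = 2350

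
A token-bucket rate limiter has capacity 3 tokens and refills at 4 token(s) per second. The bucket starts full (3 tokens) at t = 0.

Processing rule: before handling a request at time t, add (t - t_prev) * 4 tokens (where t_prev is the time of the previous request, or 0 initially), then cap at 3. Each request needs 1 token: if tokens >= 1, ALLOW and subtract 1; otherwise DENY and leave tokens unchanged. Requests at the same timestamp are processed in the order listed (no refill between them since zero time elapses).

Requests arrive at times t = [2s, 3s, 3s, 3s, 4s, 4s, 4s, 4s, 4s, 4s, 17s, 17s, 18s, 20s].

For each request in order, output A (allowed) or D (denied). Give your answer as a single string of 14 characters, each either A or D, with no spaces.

Simulating step by step:
  req#1 t=2s: ALLOW
  req#2 t=3s: ALLOW
  req#3 t=3s: ALLOW
  req#4 t=3s: ALLOW
  req#5 t=4s: ALLOW
  req#6 t=4s: ALLOW
  req#7 t=4s: ALLOW
  req#8 t=4s: DENY
  req#9 t=4s: DENY
  req#10 t=4s: DENY
  req#11 t=17s: ALLOW
  req#12 t=17s: ALLOW
  req#13 t=18s: ALLOW
  req#14 t=20s: ALLOW

Answer: AAAAAAADDDAAAA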